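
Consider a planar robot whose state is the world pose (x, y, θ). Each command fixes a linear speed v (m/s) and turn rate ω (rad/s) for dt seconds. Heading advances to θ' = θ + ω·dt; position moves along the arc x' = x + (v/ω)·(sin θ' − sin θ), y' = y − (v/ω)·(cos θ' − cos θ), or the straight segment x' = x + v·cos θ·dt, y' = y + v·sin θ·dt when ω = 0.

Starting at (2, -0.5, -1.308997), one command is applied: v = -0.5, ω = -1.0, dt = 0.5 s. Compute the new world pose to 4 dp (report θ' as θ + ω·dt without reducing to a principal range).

(1.9971, -0.2526, -1.8090)

θ' = -1.3090 + -1.0·0.5 = -1.8090
R = v/ω = -0.5/-1.0 = 0.5000
x' = 2 + 0.5000·(sin -1.8090 − sin -1.3090) = 1.9971
y' = -0.5 − 0.5000·(cos -1.8090 − cos -1.3090) = -0.2526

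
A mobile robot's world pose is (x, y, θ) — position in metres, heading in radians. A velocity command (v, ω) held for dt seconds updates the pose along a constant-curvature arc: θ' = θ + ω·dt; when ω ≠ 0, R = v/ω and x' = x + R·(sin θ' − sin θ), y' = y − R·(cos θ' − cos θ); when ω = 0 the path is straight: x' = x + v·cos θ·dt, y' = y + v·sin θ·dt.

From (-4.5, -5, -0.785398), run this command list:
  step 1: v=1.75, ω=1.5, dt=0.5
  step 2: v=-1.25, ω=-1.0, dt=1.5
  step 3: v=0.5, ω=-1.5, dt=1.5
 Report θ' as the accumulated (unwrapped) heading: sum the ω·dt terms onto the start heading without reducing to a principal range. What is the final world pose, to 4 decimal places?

step 1: θ'=-0.0354 (R=1.1667) → pose (-3.7163, -5.3410, -0.0354)
step 2: θ'=-1.5354 (R=1.2500) → pose (-4.9213, -4.1360, -1.5354)
step 3: θ'=-3.7854 (R=-0.3333) → pose (-5.4545, -4.4144, -3.7854)

(-5.4545, -4.4144, -3.7854)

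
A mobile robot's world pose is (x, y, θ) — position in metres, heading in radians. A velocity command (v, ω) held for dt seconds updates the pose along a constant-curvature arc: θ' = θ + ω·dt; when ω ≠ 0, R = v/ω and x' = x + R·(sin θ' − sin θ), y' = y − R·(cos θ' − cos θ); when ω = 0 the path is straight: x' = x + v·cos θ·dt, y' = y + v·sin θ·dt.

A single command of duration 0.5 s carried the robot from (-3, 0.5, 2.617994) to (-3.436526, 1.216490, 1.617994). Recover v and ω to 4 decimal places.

v = 1.7500, ω = -2.0000

Δθ = 1.617994 − 2.617994 = -1.000000
ω = Δθ/dt = -1.000000/0.5 = -2.0000
R = −Δy/(cos θ' − cos θ) = -0.8750
v = R·ω = -0.8750·-2.0000 = 1.7500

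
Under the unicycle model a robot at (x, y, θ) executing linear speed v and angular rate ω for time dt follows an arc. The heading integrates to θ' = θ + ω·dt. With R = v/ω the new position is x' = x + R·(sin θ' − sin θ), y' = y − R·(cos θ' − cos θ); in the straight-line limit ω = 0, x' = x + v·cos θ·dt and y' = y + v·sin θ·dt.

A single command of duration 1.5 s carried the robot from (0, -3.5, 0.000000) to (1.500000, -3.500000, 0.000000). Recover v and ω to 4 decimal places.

Δθ = 0.000000 − 0.000000 = 0.000000
ω = Δθ/dt = 0.000000/1.5 = 0.0000
ω = 0 → v = (Δx·cos θ + Δy·sin θ)/dt = 1.0000

v = 1.0000, ω = 0.0000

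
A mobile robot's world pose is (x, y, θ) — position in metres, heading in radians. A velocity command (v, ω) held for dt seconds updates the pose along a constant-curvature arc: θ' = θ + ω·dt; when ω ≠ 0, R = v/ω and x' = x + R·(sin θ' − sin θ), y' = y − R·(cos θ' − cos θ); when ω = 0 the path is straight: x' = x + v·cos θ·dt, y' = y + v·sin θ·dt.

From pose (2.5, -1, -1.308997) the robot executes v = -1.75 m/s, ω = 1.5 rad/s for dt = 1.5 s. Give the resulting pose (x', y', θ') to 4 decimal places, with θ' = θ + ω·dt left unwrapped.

(0.4302, -0.6148, 0.9410)

θ' = -1.3090 + 1.5·1.5 = 0.9410
R = v/ω = -1.75/1.5 = -1.1667
x' = 2.5 + -1.1667·(sin 0.9410 − sin -1.3090) = 0.4302
y' = -1 − -1.1667·(cos 0.9410 − cos -1.3090) = -0.6148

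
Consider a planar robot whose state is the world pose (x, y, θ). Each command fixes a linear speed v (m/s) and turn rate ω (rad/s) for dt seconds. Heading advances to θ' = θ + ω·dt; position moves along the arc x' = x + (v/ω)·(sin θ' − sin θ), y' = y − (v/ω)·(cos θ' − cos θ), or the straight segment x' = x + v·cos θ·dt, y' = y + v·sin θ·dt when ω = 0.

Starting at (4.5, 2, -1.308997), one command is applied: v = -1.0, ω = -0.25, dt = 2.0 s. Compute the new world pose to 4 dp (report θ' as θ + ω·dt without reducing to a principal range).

(4.4766, 3.9791, -1.8090)

θ' = -1.3090 + -0.25·2.0 = -1.8090
R = v/ω = -1.0/-0.25 = 4.0000
x' = 4.5 + 4.0000·(sin -1.8090 − sin -1.3090) = 4.4766
y' = 2 − 4.0000·(cos -1.8090 − cos -1.3090) = 3.9791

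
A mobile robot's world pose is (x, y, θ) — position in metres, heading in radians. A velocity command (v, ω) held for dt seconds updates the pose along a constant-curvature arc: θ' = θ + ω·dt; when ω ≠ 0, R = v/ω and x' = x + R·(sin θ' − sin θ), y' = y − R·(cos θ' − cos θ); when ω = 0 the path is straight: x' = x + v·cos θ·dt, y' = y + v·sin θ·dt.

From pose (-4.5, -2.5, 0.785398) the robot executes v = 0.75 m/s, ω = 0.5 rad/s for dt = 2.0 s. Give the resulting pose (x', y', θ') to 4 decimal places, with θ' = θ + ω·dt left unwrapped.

θ' = 0.7854 + 0.5·2.0 = 1.7854
R = v/ω = 0.75/0.5 = 1.5000
x' = -4.5 + 1.5000·(sin 1.7854 − sin 0.7854) = -4.0951
y' = -2.5 − 1.5000·(cos 1.7854 − cos 0.7854) = -1.1199

(-4.0951, -1.1199, 1.7854)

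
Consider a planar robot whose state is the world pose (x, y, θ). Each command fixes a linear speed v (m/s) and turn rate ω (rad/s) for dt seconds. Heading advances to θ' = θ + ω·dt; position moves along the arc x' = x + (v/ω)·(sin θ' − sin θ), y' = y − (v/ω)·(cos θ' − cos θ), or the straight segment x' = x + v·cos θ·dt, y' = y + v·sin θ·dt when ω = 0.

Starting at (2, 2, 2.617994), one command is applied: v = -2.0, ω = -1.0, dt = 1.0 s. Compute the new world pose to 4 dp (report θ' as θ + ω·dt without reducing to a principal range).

θ' = 2.6180 + -1.0·1.0 = 1.6180
R = v/ω = -2.0/-1.0 = 2.0000
x' = 2 + 2.0000·(sin 1.6180 − sin 2.6180) = 2.9978
y' = 2 − 2.0000·(cos 1.6180 − cos 2.6180) = 0.3623

(2.9978, 0.3623, 1.6180)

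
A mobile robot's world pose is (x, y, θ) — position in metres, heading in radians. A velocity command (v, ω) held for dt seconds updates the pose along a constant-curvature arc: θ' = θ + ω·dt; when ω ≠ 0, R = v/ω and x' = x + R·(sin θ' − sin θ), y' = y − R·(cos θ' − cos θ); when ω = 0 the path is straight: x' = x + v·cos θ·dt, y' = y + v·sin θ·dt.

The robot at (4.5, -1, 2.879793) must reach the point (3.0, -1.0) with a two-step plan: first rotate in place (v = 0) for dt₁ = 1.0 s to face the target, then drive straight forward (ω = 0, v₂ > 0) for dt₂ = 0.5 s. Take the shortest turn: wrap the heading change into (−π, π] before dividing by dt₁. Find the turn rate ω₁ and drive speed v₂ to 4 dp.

heading to target = atan2(-1−-1, 3−4.5) = 3.1416
Δθ = wrap(3.1416 − 2.8798) = 0.2618; ω₁ = Δθ/dt₁ = 0.2618
distance = √((3−4.5)² + (-1−-1)²) = 1.5000; v₂ = distance/dt₂ = 3.0000

ω₁ = 0.2618, v₂ = 3.0000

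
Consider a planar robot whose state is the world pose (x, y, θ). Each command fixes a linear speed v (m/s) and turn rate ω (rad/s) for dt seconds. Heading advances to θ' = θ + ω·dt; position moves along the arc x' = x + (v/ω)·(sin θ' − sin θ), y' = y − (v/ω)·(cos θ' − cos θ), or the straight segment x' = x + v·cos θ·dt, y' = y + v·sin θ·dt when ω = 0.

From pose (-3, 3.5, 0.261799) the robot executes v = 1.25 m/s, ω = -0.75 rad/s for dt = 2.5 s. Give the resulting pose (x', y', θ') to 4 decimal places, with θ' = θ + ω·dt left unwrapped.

θ' = 0.2618 + -0.75·2.5 = -1.6132
R = v/ω = 1.25/-0.75 = -1.6667
x' = -3 + -1.6667·(sin -1.6132 − sin 0.2618) = -0.9035
y' = 3.5 − -1.6667·(cos -1.6132 − cos 0.2618) = 1.8195

(-0.9035, 1.8195, -1.6132)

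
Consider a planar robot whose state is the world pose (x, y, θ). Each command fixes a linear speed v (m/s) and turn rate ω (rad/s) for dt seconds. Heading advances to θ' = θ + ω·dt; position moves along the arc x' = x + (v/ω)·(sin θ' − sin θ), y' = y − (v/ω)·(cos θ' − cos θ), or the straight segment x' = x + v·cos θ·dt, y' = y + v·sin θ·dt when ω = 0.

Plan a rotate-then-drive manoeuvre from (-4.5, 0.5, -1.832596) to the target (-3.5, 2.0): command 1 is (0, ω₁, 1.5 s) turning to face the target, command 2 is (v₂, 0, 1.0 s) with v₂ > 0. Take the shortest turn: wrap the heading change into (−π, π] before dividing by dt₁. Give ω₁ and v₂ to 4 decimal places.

heading to target = atan2(2−0.5, -3.5−-4.5) = 0.9828
Δθ = wrap(0.9828 − -1.8326) = 2.8154; ω₁ = Δθ/dt₁ = 1.8769
distance = √((-3.5−-4.5)² + (2−0.5)²) = 1.8028; v₂ = distance/dt₂ = 1.8028

ω₁ = 1.8769, v₂ = 1.8028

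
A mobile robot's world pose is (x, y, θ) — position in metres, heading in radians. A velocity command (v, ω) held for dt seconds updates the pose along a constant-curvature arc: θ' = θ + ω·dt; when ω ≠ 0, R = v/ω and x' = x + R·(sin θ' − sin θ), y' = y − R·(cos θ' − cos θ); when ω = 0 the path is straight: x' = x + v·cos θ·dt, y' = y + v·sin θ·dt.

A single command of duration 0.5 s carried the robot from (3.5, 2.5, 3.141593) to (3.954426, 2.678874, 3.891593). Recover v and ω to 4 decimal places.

v = -1.0000, ω = 1.5000

Δθ = 3.891593 − 3.141593 = 0.750000
ω = Δθ/dt = 0.750000/0.5 = 1.5000
R = Δx/(sin θ' − sin θ) = -0.6667
v = R·ω = -0.6667·1.5000 = -1.0000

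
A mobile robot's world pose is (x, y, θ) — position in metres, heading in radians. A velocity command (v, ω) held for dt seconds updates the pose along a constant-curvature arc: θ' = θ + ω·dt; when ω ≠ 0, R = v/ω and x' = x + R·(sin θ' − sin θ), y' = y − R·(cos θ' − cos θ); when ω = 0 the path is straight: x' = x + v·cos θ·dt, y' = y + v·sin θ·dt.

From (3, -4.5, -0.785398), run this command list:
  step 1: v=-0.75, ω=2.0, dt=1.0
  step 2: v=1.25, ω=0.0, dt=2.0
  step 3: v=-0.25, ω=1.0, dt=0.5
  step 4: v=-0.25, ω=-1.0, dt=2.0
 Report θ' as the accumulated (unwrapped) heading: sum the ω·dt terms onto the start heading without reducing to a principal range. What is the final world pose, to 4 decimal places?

step 1: θ'=1.2146 (R=-0.3750) → pose (2.3834, -4.6344, 1.2146)
step 2: θ'=1.2146 (straight) → pose (3.2551, -2.2913, 1.2146)
step 3: θ'=1.7146 (R=-0.2500) → pose (3.2420, -2.4143, 1.7146)
step 4: θ'=-0.2854 (R=0.2500) → pose (2.9242, -2.6900, -0.2854)

(2.9242, -2.6900, -0.2854)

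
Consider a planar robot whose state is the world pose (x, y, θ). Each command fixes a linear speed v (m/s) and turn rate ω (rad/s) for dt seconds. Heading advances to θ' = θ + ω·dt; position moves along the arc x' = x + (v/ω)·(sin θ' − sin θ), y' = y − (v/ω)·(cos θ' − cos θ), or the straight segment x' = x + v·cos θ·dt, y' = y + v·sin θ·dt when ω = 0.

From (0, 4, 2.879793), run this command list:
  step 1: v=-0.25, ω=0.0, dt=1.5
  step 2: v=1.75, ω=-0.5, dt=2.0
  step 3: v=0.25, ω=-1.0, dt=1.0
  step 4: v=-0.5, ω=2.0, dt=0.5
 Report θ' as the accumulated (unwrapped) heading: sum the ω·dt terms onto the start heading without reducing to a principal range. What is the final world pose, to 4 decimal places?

step 1: θ'=2.8798 (straight) → pose (0.3622, 3.9029, 2.8798)
step 2: θ'=1.8798 (R=-3.5000) → pose (-2.0661, 6.2193, 1.8798)
step 3: θ'=0.8798 (R=-0.2500) → pose (-2.0206, 6.4547, 0.8798)
step 4: θ'=1.8798 (R=-0.2500) → pose (-2.0661, 6.2193, 1.8798)

(-2.0661, 6.2193, 1.8798)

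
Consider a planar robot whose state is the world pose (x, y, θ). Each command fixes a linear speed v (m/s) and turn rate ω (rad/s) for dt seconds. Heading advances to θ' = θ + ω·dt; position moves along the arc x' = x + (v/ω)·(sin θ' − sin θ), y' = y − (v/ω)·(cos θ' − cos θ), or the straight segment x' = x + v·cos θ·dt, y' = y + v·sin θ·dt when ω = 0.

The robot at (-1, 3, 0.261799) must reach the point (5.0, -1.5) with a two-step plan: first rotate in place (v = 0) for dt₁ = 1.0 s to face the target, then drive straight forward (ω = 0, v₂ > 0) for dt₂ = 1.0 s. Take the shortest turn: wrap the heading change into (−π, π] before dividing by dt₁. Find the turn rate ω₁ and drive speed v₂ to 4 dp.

ω₁ = -0.9053, v₂ = 7.5000

heading to target = atan2(-1.5−3, 5−-1) = -0.6435
Δθ = wrap(-0.6435 − 0.2618) = -0.9053; ω₁ = Δθ/dt₁ = -0.9053
distance = √((5−-1)² + (-1.5−3)²) = 7.5000; v₂ = distance/dt₂ = 7.5000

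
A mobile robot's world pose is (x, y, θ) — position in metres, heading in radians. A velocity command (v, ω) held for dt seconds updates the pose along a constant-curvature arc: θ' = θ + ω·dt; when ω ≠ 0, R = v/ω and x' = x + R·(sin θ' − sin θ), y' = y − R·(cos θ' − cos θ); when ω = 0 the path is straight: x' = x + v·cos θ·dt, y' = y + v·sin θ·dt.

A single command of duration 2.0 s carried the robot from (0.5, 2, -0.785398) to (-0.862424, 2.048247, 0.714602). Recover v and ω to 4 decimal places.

v = -0.7500, ω = 0.7500

Δθ = 0.714602 − -0.785398 = 1.500000
ω = Δθ/dt = 1.500000/2.0 = 0.7500
R = Δx/(sin θ' − sin θ) = -1.0000
v = R·ω = -1.0000·0.7500 = -0.7500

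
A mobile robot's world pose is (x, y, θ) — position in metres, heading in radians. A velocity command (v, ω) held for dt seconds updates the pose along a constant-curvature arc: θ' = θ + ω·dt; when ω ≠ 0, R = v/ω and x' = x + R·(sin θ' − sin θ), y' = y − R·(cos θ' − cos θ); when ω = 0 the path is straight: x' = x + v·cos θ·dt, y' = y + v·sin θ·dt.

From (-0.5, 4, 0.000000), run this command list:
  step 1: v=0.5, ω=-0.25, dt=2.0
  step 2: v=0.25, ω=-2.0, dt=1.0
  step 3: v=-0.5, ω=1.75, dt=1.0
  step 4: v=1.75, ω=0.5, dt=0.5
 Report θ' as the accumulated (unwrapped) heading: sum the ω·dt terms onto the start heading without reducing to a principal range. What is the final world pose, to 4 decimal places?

(1.2052, 3.4726, -0.5000)

step 1: θ'=-0.5000 (R=-2.0000) → pose (0.4589, 3.7552, -0.5000)
step 2: θ'=-2.5000 (R=-0.1250) → pose (0.4737, 3.5453, -2.5000)
step 3: θ'=-0.7500 (R=-0.2857) → pose (0.4975, 3.9833, -0.7500)
step 4: θ'=-0.5000 (R=3.5000) → pose (1.2052, 3.4726, -0.5000)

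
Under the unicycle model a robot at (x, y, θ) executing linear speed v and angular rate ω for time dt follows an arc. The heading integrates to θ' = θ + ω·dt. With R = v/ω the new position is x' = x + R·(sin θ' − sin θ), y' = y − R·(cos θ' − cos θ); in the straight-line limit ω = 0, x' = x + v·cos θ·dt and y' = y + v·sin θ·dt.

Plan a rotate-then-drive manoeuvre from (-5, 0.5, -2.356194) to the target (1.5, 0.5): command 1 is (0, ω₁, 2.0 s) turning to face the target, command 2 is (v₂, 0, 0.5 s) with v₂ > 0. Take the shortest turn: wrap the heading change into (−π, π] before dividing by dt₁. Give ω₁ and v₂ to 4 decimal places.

heading to target = atan2(0.5−0.5, 1.5−-5) = 0.0000
Δθ = wrap(0.0000 − -2.3562) = 2.3562; ω₁ = Δθ/dt₁ = 1.1781
distance = √((1.5−-5)² + (0.5−0.5)²) = 6.5000; v₂ = distance/dt₂ = 13.0000

ω₁ = 1.1781, v₂ = 13.0000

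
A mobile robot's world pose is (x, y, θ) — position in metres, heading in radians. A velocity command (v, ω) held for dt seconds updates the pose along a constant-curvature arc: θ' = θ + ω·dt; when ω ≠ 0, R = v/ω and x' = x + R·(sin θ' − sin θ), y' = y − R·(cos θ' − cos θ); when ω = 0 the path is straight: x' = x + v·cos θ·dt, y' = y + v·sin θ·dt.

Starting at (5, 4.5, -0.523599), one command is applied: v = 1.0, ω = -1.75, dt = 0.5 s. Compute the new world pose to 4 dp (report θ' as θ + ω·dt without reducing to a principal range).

(5.2773, 4.1030, -1.3986)

θ' = -0.5236 + -1.75·0.5 = -1.3986
R = v/ω = 1.0/-1.75 = -0.5714
x' = 5 + -0.5714·(sin -1.3986 − sin -0.5236) = 5.2773
y' = 4.5 − -0.5714·(cos -1.3986 − cos -0.5236) = 4.1030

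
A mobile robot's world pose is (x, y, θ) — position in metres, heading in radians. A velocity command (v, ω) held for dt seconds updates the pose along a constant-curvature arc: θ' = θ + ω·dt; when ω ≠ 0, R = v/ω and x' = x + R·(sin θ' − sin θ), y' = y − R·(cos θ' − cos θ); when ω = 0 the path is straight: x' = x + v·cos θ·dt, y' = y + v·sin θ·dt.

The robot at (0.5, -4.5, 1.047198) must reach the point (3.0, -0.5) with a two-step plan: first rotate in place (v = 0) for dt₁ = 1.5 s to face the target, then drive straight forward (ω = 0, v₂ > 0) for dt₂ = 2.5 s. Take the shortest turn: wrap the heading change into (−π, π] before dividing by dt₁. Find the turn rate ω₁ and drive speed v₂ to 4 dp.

heading to target = atan2(-0.5−-4.5, 3−0.5) = 1.0122
Δθ = wrap(1.0122 − 1.0472) = -0.0350; ω₁ = Δθ/dt₁ = -0.0233
distance = √((3−0.5)² + (-0.5−-4.5)²) = 4.7170; v₂ = distance/dt₂ = 1.8868

ω₁ = -0.0233, v₂ = 1.8868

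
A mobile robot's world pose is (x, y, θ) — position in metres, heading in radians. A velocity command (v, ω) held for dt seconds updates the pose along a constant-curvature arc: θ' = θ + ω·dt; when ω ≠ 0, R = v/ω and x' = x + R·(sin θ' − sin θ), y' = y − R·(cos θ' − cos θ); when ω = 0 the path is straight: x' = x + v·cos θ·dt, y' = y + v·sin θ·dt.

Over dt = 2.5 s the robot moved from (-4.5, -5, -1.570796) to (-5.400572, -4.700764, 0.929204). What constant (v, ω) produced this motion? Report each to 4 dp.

v = -0.5000, ω = 1.0000

Δθ = 0.929204 − -1.570796 = 2.500000
ω = Δθ/dt = 2.500000/2.5 = 1.0000
R = Δx/(sin θ' − sin θ) = -0.5000
v = R·ω = -0.5000·1.0000 = -0.5000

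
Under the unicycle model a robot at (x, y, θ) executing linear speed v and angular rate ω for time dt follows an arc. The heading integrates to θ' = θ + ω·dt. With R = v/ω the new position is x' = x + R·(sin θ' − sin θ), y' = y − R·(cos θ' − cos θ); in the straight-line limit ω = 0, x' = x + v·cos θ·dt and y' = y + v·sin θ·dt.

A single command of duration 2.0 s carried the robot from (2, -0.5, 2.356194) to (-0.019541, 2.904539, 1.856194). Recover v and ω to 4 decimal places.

v = 2.0000, ω = -0.2500

Δθ = 1.856194 − 2.356194 = -0.500000
ω = Δθ/dt = -0.500000/2.0 = -0.2500
R = −Δy/(cos θ' − cos θ) = -8.0000
v = R·ω = -8.0000·-0.2500 = 2.0000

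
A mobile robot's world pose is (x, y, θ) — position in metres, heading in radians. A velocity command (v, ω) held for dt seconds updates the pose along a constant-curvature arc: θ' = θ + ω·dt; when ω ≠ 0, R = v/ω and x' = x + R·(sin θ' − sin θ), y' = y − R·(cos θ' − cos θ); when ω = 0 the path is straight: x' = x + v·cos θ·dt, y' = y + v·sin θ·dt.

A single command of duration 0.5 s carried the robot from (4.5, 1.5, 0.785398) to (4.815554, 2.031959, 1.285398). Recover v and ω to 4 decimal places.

v = 1.2500, ω = 1.0000

Δθ = 1.285398 − 0.785398 = 0.500000
ω = Δθ/dt = 0.500000/0.5 = 1.0000
R = −Δy/(cos θ' − cos θ) = 1.2500
v = R·ω = 1.2500·1.0000 = 1.2500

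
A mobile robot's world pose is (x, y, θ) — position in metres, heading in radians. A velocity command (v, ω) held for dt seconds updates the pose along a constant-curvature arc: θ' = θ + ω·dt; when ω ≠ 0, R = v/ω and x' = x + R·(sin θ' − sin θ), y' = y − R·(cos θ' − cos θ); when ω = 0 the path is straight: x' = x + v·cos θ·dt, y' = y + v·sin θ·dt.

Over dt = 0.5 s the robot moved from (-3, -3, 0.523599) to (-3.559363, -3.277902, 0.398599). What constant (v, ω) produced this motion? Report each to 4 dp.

Δθ = 0.398599 − 0.523599 = -0.125000
ω = Δθ/dt = -0.125000/0.5 = -0.2500
R = Δx/(sin θ' − sin θ) = 5.0000
v = R·ω = 5.0000·-0.2500 = -1.2500

v = -1.2500, ω = -0.2500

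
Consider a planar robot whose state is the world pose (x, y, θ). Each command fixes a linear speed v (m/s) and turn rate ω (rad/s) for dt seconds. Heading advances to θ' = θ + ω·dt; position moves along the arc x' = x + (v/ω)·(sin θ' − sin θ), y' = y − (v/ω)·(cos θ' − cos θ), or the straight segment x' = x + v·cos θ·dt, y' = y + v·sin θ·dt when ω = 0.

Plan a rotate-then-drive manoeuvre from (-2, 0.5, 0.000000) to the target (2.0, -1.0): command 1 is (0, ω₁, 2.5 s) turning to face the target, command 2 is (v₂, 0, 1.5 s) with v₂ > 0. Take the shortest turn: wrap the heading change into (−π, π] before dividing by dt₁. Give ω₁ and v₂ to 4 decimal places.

heading to target = atan2(-1−0.5, 2−-2) = -0.3588
Δθ = wrap(-0.3588 − 0.0000) = -0.3588; ω₁ = Δθ/dt₁ = -0.1435
distance = √((2−-2)² + (-1−0.5)²) = 4.2720; v₂ = distance/dt₂ = 2.8480

ω₁ = -0.1435, v₂ = 2.8480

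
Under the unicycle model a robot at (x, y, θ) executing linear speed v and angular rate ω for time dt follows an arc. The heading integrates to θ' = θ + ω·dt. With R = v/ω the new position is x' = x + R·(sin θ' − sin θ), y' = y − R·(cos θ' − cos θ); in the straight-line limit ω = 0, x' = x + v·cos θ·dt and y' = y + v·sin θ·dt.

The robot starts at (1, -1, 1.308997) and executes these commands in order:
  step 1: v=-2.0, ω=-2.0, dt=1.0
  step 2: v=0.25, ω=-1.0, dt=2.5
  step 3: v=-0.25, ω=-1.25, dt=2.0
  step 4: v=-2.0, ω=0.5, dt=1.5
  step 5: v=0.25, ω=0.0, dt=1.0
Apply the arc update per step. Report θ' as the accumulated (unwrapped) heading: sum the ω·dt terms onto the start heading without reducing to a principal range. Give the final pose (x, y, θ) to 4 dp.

step 1: θ'=-0.6910 (R=1.0000) → pose (-0.6032, -1.5118, -0.6910)
step 2: θ'=-3.1910 (R=-0.2500) → pose (-0.7749, -1.9541, -3.1910)
step 3: θ'=-5.6910 (R=0.2000) → pose (-0.6732, -2.3198, -5.6910)
step 4: θ'=-4.9410 (R=-4.0000) → pose (-2.3364, -4.7322, -4.9410)
step 5: θ'=-4.9410 (straight) → pose (-2.2797, -4.4887, -4.9410)

(-2.2797, -4.4887, -4.9410)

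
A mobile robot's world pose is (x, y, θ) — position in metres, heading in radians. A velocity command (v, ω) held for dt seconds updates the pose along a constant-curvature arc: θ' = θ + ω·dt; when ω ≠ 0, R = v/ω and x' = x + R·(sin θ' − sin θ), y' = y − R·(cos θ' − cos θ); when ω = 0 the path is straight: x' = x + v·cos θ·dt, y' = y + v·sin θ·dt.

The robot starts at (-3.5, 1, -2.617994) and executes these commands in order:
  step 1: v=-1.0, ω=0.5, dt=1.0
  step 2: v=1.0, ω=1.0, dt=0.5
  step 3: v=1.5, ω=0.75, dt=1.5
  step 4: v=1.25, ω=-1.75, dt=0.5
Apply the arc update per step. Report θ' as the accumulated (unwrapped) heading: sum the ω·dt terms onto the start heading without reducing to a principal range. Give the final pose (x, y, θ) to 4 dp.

step 1: θ'=-2.1180 (R=-2.0000) → pose (-2.7920, 1.6915, -2.1180)
step 2: θ'=-1.6180 (R=1.0000) → pose (-2.9369, 1.2183, -1.6180)
step 3: θ'=-0.4930 (R=2.0000) → pose (-1.8857, -0.6379, -0.4930)
step 4: θ'=-1.3680 (R=-0.7143) → pose (-1.5241, -1.1232, -1.3680)

(-1.5241, -1.1232, -1.3680)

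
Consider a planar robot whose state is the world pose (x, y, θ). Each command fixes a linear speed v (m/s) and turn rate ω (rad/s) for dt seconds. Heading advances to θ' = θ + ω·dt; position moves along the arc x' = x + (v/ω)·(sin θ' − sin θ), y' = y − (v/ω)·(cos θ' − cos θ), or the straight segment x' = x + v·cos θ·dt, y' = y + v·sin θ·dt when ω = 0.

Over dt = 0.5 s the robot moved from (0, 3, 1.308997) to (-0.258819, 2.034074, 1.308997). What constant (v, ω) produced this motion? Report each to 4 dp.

Δθ = 1.308997 − 1.308997 = 0.000000
ω = Δθ/dt = 0.000000/0.5 = 0.0000
ω = 0 → v = (Δx·cos θ + Δy·sin θ)/dt = -2.0000

v = -2.0000, ω = 0.0000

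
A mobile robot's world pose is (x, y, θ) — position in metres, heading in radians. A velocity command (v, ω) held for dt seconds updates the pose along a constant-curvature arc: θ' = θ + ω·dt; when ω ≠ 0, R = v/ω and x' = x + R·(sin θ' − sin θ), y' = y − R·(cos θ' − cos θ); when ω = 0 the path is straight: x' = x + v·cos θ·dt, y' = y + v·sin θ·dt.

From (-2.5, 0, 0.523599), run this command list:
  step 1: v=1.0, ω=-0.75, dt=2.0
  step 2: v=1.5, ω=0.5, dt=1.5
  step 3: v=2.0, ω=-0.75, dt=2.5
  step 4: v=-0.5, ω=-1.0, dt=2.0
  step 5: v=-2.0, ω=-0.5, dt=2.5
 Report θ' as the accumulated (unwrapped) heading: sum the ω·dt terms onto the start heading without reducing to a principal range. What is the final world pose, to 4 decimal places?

step 1: θ'=-0.9764 (R=-1.3333) → pose (-0.7287, -0.4080, -0.9764)
step 2: θ'=-0.2264 (R=3.0000) → pose (1.0834, -1.6514, -0.2264)
step 3: θ'=-2.1014 (R=-2.6667) → pose (2.7848, -5.5995, -2.1014)
step 4: θ'=-4.1014 (R=0.5000) → pose (3.6256, -5.5657, -4.1014)
step 5: θ'=-5.3514 (R=4.0000) → pose (3.5600, -10.2460, -5.3514)

(3.5600, -10.2460, -5.3514)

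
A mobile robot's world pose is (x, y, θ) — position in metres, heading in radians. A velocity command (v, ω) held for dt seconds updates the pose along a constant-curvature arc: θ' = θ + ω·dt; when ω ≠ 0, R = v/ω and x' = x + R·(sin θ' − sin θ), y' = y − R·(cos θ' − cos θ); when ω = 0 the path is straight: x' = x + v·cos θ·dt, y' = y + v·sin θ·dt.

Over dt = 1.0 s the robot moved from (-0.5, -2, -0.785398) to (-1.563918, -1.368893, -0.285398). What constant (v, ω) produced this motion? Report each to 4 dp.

v = -1.2500, ω = 0.5000

Δθ = -0.285398 − -0.785398 = 0.500000
ω = Δθ/dt = 0.500000/1.0 = 0.5000
R = Δx/(sin θ' − sin θ) = -2.5000
v = R·ω = -2.5000·0.5000 = -1.2500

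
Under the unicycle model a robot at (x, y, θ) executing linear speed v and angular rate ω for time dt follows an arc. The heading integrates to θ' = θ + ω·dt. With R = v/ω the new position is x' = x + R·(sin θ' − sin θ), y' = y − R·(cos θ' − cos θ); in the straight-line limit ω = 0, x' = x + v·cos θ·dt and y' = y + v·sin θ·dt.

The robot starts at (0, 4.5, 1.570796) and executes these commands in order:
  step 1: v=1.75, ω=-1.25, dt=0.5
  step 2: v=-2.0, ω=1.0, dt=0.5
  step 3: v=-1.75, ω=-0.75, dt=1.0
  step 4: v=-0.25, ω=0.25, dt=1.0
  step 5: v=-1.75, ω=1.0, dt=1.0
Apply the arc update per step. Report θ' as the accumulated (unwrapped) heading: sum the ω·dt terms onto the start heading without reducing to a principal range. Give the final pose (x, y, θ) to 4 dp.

(-1.2965, 1.0509, 1.9458)

step 1: θ'=0.9458 (R=-1.4000) → pose (0.2647, 5.3191, 0.9458)
step 2: θ'=1.4458 (R=-2.0000) → pose (-0.0978, 4.3983, 1.4458)
step 3: θ'=0.6958 (R=2.3333) → pose (-0.9173, 2.8983, 0.6958)
step 4: θ'=0.9458 (R=-1.0000) → pose (-1.0873, 2.7158, 0.9458)
step 5: θ'=1.9458 (R=-1.7500) → pose (-1.2965, 1.0509, 1.9458)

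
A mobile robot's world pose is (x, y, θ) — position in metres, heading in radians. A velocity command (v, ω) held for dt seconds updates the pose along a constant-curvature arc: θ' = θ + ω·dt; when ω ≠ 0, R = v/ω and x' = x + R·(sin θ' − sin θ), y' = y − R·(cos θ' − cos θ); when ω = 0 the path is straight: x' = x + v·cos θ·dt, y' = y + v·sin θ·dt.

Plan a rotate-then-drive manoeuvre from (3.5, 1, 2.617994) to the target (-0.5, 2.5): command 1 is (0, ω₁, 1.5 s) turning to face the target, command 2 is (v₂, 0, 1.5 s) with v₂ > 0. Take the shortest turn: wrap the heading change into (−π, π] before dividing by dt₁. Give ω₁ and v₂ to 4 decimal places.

ω₁ = 0.1099, v₂ = 2.8480

heading to target = atan2(2.5−1, -0.5−3.5) = 2.7828
Δθ = wrap(2.7828 − 2.6180) = 0.1648; ω₁ = Δθ/dt₁ = 0.1099
distance = √((-0.5−3.5)² + (2.5−1)²) = 4.2720; v₂ = distance/dt₂ = 2.8480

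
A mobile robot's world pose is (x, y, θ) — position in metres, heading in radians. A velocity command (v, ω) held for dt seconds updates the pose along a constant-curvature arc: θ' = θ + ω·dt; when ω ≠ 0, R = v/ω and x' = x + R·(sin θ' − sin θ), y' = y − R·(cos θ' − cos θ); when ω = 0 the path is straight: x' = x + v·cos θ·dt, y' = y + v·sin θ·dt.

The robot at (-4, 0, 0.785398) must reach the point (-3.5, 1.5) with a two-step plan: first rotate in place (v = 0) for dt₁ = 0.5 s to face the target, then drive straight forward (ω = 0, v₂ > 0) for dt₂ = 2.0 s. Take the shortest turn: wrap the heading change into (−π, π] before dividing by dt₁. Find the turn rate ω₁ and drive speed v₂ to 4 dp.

ω₁ = 0.9273, v₂ = 0.7906

heading to target = atan2(1.5−0, -3.5−-4) = 1.2490
Δθ = wrap(1.2490 − 0.7854) = 0.4636; ω₁ = Δθ/dt₁ = 0.9273
distance = √((-3.5−-4)² + (1.5−0)²) = 1.5811; v₂ = distance/dt₂ = 0.7906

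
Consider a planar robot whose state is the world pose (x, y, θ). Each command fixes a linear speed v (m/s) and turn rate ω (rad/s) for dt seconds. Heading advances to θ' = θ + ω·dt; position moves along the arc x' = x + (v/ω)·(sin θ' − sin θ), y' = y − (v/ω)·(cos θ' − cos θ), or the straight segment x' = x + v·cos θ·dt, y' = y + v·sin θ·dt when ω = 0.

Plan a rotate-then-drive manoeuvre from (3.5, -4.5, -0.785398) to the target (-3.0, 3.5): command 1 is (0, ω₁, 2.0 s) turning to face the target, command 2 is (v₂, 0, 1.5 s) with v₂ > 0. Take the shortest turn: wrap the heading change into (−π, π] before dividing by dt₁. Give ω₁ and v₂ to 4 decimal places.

ω₁ = 1.5193, v₂ = 6.8718

heading to target = atan2(3.5−-4.5, -3−3.5) = 2.2531
Δθ = wrap(2.2531 − -0.7854) = 3.0385; ω₁ = Δθ/dt₁ = 1.5193
distance = √((-3−3.5)² + (3.5−-4.5)²) = 10.3078; v₂ = distance/dt₂ = 6.8718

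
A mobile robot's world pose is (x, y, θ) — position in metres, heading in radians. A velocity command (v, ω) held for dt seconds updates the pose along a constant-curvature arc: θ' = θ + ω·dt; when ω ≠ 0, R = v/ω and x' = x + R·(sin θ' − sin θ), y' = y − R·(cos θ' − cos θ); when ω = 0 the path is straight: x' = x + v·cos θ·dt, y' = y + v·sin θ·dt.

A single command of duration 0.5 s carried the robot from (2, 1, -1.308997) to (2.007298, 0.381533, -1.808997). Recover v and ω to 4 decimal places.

v = 1.2500, ω = -1.0000

Δθ = -1.808997 − -1.308997 = -0.500000
ω = Δθ/dt = -0.500000/0.5 = -1.0000
R = −Δy/(cos θ' − cos θ) = -1.2500
v = R·ω = -1.2500·-1.0000 = 1.2500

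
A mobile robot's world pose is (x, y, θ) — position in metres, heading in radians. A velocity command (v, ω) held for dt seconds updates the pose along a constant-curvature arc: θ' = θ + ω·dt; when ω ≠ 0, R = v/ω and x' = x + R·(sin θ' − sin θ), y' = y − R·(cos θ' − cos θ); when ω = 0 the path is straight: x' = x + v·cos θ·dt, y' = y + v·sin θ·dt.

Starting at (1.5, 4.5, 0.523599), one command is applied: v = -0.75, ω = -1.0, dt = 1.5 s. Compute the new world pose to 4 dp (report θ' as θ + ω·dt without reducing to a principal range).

θ' = 0.5236 + -1.0·1.5 = -0.9764
R = v/ω = -0.75/-1.0 = 0.7500
x' = 1.5 + 0.7500·(sin -0.9764 − sin 0.5236) = 0.5036
y' = 4.5 − 0.7500·(cos -0.9764 − cos 0.5236) = 4.7295

(0.5036, 4.7295, -0.9764)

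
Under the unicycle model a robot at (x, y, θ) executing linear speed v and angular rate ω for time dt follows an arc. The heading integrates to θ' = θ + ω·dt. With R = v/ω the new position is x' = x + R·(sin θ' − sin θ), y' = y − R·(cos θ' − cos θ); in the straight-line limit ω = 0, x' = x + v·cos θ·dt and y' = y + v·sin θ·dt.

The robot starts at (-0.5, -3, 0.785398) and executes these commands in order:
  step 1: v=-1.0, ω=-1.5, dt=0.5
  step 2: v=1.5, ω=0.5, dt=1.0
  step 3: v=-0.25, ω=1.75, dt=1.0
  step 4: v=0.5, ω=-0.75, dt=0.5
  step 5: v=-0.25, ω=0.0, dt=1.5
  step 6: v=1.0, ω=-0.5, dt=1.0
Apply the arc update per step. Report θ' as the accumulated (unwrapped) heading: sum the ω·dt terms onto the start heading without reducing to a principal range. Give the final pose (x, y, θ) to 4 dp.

step 1: θ'=0.0354 (R=0.6667) → pose (-0.9478, -3.1948, 0.0354)
step 2: θ'=0.5354 (R=3.0000) → pose (0.4766, -2.7769, 0.5354)
step 3: θ'=2.2854 (R=-0.1429) → pose (0.4415, -2.9934, 2.2854)
step 4: θ'=1.9104 (R=-0.6667) → pose (0.3165, -2.7786, 1.9104)
step 5: θ'=1.9104 (straight) → pose (0.4414, -3.1322, 1.9104)
step 6: θ'=1.4104 (R=-2.0000) → pose (0.3529, -2.1465, 1.4104)

(0.3529, -2.1465, 1.4104)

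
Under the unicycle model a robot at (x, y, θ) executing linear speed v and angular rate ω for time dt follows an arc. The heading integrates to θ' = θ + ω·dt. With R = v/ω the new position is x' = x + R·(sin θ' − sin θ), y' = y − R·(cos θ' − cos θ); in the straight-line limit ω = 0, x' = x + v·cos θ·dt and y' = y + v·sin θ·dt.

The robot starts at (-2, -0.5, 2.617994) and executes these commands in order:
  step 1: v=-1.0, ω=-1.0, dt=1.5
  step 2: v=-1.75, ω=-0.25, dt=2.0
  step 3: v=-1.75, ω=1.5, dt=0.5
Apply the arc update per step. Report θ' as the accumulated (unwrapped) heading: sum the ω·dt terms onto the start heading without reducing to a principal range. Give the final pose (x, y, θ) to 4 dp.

(-4.3063, -5.1623, 1.3680)

step 1: θ'=1.1180 (R=1.0000) → pose (-1.6008, -1.8035, 1.1180)
step 2: θ'=0.6180 (R=7.0000) → pose (-3.8395, -4.4464, 0.6180)
step 3: θ'=1.3680 (R=-1.1667) → pose (-4.3063, -5.1623, 1.3680)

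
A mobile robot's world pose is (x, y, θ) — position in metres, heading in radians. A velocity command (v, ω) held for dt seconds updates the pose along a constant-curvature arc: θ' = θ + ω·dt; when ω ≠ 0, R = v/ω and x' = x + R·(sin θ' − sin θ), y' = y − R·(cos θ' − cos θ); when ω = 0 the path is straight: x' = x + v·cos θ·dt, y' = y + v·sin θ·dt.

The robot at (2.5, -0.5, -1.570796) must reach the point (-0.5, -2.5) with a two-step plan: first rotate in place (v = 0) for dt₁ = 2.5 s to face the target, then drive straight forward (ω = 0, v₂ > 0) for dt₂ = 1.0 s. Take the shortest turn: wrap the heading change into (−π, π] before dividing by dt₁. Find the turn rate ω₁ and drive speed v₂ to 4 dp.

ω₁ = -0.3931, v₂ = 3.6056

heading to target = atan2(-2.5−-0.5, -0.5−2.5) = -2.5536
Δθ = wrap(-2.5536 − -1.5708) = -0.9828; ω₁ = Δθ/dt₁ = -0.3931
distance = √((-0.5−2.5)² + (-2.5−-0.5)²) = 3.6056; v₂ = distance/dt₂ = 3.6056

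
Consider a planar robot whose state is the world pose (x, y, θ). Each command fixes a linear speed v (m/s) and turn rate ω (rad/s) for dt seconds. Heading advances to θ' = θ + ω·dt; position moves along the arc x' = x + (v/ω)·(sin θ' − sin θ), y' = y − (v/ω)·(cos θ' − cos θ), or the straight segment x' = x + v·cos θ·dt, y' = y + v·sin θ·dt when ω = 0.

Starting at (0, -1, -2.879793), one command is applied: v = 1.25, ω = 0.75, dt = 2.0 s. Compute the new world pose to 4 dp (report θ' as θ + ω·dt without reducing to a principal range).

θ' = -2.8798 + 0.75·2.0 = -1.3798
R = v/ω = 1.25/0.75 = 1.6667
x' = 0 + 1.6667·(sin -1.3798 − sin -2.8798) = -1.2050
y' = -1 − 1.6667·(cos -1.3798 − cos -2.8798) = -2.9263

(-1.2050, -2.9263, -1.3798)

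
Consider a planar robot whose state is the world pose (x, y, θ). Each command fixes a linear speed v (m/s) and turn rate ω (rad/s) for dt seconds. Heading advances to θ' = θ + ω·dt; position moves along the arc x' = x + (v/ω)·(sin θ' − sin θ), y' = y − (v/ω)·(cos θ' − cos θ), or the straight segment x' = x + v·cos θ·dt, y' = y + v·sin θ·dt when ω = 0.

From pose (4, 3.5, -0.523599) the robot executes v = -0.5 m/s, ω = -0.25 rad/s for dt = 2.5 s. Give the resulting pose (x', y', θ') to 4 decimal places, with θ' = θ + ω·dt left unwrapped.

(3.1756, 4.4125, -1.1486)

θ' = -0.5236 + -0.25·2.5 = -1.1486
R = v/ω = -0.5/-0.25 = 2.0000
x' = 4 + 2.0000·(sin -1.1486 − sin -0.5236) = 3.1756
y' = 3.5 − 2.0000·(cos -1.1486 − cos -0.5236) = 4.4125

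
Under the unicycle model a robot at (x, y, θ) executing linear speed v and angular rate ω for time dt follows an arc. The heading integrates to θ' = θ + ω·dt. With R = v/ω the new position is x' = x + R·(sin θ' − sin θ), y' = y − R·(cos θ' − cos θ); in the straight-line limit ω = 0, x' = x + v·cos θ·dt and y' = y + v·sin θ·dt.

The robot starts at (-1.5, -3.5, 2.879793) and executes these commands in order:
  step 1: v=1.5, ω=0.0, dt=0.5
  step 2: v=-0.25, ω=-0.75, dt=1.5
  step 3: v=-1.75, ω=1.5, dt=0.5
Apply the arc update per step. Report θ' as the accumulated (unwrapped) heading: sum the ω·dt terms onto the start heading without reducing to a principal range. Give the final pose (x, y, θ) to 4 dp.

(-1.5298, -4.2914, 2.5048)

step 1: θ'=2.8798 (straight) → pose (-2.2244, -3.3059, 2.8798)
step 2: θ'=1.7548 (R=0.3333) → pose (-1.9830, -3.5669, 1.7548)
step 3: θ'=2.5048 (R=-1.1667) → pose (-1.5298, -4.2914, 2.5048)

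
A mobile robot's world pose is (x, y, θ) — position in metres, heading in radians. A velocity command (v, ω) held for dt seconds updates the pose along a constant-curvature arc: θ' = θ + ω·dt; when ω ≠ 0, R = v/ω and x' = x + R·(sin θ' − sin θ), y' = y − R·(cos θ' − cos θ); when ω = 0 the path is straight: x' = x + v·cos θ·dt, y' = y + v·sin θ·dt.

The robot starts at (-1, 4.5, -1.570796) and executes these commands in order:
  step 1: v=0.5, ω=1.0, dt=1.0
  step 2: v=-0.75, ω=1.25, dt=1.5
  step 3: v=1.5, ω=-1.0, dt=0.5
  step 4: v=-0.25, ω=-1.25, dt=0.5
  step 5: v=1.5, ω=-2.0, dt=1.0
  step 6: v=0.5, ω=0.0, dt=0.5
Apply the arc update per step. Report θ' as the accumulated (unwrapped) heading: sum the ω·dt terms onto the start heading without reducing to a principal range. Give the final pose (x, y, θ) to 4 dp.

(-0.6164, 3.1540, -1.8208)

step 1: θ'=-0.5708 (R=0.5000) → pose (-0.7702, 4.0793, -0.5708)
step 2: θ'=1.3042 (R=-0.6000) → pose (-1.6731, 3.7324, 1.3042)
step 3: θ'=0.8042 (R=-1.5000) → pose (-1.3065, 4.3778, 0.8042)
step 4: θ'=0.1792 (R=0.2000) → pose (-1.4149, 4.3197, 0.1792)
step 5: θ'=-1.8208 (R=-0.7500) → pose (-0.5546, 3.3962, -1.8208)
step 6: θ'=-1.8208 (straight) → pose (-0.6164, 3.1540, -1.8208)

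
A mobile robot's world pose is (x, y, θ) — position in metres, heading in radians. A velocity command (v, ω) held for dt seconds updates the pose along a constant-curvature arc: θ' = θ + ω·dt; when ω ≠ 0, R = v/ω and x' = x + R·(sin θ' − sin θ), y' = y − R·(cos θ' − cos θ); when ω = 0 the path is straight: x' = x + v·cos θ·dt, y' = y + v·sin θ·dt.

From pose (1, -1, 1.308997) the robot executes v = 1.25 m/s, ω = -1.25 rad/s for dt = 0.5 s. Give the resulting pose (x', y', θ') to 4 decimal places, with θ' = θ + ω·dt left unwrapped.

(1.3340, -0.4838, 0.6840)

θ' = 1.3090 + -1.25·0.5 = 0.6840
R = v/ω = 1.25/-1.25 = -1.0000
x' = 1 + -1.0000·(sin 0.6840 − sin 1.3090) = 1.3340
y' = -1 − -1.0000·(cos 0.6840 − cos 1.3090) = -0.4838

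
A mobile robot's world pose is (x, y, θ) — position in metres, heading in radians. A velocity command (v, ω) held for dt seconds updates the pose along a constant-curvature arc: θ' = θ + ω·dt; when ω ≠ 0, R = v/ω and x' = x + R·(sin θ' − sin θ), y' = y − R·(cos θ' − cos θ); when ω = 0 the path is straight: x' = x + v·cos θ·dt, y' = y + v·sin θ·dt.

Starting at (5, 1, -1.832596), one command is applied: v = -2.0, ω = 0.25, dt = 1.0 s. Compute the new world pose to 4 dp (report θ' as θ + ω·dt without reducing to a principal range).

(5.2720, 2.9762, -1.5826)

θ' = -1.8326 + 0.25·1.0 = -1.5826
R = v/ω = -2.0/0.25 = -8.0000
x' = 5 + -8.0000·(sin -1.5826 − sin -1.8326) = 5.2720
y' = 1 − -8.0000·(cos -1.5826 − cos -1.8326) = 2.9762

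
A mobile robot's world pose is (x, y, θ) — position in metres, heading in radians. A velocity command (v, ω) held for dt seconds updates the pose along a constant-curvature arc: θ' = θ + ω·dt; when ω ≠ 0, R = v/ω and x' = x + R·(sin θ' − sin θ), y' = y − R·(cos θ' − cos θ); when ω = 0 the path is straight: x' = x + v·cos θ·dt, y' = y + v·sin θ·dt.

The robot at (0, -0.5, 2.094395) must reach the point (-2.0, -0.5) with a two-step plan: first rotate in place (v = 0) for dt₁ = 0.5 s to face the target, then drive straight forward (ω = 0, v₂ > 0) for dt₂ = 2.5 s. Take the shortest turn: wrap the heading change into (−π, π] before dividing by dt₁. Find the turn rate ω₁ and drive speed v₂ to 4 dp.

heading to target = atan2(-0.5−-0.5, -2−0) = 3.1416
Δθ = wrap(3.1416 − 2.0944) = 1.0472; ω₁ = Δθ/dt₁ = 2.0944
distance = √((-2−0)² + (-0.5−-0.5)²) = 2.0000; v₂ = distance/dt₂ = 0.8000

ω₁ = 2.0944, v₂ = 0.8000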